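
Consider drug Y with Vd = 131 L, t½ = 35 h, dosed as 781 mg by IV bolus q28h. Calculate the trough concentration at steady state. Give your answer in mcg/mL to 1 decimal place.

τ/t½ = 28/35 ≈ 0.8, so fraction remaining f = (1/2)^(28/35) ≈ 0.5743.
Single-dose peak C₀ = D/Vd = 781/131 ≈ 5.962 mcg/mL.
Steady-state trough Cmin,ss = C₀·f/(1−f) ≈ 5.962 × 0.5743/0.4257 ≈ 8.043 mcg/mL.

8.0 mcg/mL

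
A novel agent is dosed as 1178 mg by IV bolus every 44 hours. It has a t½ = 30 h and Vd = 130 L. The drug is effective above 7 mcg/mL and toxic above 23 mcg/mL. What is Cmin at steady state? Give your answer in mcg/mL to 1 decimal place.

5.1 mcg/mL

k = ln2/t½ = ln2/30 ≈ 0.023105 h⁻¹; fraction remaining f = e^(−kτ) = e^(−0.023105×44) ≈ 0.3618.
Accumulation ratio R = 1/(1 − f) ≈ 1/0.6382 ≈ 1.5669.
Single-dose peak C₀ = D/Vd = 1178/130 ≈ 9.062 mcg/mL.
Steady-state peak Cmax,ss = C₀·R ≈ 9.062 × 1.5669 ≈ 14.199 mcg/mL.
Steady-state trough Cmin,ss = Cmax,ss·f ≈ 14.199 × 0.3618 ≈ 5.137 mcg/mL.
Trough 5.1 mcg/mL vs MEC 7 mcg/mL: subtherapeutic.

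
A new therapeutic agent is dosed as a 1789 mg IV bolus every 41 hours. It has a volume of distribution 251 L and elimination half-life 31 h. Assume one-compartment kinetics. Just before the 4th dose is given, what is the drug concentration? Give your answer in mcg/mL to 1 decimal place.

f = (1/2)^(τ/t½) = (1/2)^(41/31) ≈ 0.3998.
C₀ = D/Vd = 1789/251 ≈ 7.127 mcg/mL.
Before the 4th dose, 3 doses have been given. Superposition: Cmin = C₀·(f + f² + … + f^3).
≈ 7.127 × (0.3998 + 0.1598 + 0.0639) ≈ 7.127 × 0.6235 ≈ 4.444 mcg/mL.

4.4 mcg/mL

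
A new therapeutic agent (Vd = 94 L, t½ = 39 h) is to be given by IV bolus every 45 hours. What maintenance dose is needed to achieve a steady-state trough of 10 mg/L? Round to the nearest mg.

τ/t½ = 45/39 ≈ 1.1538, so f = (1/2)^(45/39) ≈ 0.449425.
Cmin,ss = (D/Vd)·f/(1−f), so D = Cmin,ss·Vd·(1−f)/f.
D = 10 × 94 × (1−f)/f ≈ 10 × 94 × 1.22507 ≈ 1151.57 mg.

1152 mg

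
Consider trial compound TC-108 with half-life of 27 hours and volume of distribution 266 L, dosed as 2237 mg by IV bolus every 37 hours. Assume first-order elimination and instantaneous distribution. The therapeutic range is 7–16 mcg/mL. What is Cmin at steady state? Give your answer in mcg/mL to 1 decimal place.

5.3 mcg/mL

Over one 37-h interval, 37/27 ≈ 1.3704 half-lives elapse, leaving f ≈ 0.3868 of each dose.
Accumulation ratio R = 1/(1 − f) ≈ 1/0.6132 ≈ 1.6308.
Each bolus raises the concentration by D/Vd = 2237/266 ≈ 8.410 mcg/mL.
Cmax,ss = C₀/(1 − f) ≈ 8.410/0.6132 ≈ 13.715 mcg/mL.
Steady-state trough Cmin,ss = Cmax,ss·f ≈ 13.715 × 0.3868 ≈ 5.305 mcg/mL.
Trough 5.3 mcg/mL vs MEC 7 mcg/mL: subtherapeutic.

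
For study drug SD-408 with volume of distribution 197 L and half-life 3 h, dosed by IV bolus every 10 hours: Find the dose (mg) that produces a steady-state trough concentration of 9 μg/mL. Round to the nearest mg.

16098 mg

τ/t½ = 10/3 ≈ 3.3333, so f = (1/2)^(10/3) ≈ 0.099213.
Cmin,ss = (D/Vd)·f/(1−f), so D = Cmin,ss·Vd·(1−f)/f.
D = 9 × 197 × (1−f)/f ≈ 9 × 197 × 9.07932 ≈ 16097.63 mg.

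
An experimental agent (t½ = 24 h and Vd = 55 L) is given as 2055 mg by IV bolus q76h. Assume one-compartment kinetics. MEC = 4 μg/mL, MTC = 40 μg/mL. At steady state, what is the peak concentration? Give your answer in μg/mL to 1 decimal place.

42.0 μg/mL

τ/t½ = 76/24 ≈ 3.1667, so fraction remaining f = (1/2)^(76/24) ≈ 0.1114.
At steady state, accumulation factor R = 1/(1 − e^(−kτ)) ≈ 1.1254.
Each bolus raises the concentration by D/Vd = 2055/55 ≈ 37.364 μg/mL.
Steady-state peak Cmax,ss = C₀·R ≈ 37.364 × 1.1254 ≈ 42.049 μg/mL.
Peak 42.0 μg/mL vs MTC 40 μg/mL: exceeds toxic threshold.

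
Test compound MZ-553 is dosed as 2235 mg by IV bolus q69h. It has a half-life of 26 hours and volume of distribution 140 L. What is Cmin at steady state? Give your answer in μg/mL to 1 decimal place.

3.0 μg/mL

τ/t½ = 69/26 ≈ 2.6538, so fraction remaining f = (1/2)^(69/26) ≈ 0.1589.
At steady state, accumulation factor R = 1/(1 − e^(−kτ)) ≈ 1.1889.
Single-dose peak C₀ = D/Vd = 2235/140 ≈ 15.964 μg/mL.
Steady-state peak Cmax,ss = C₀·R ≈ 15.964 × 1.1889 ≈ 18.980 μg/mL.
One interval later, Cmin,ss = Cmax,ss·e^(−kτ) ≈ 18.980 × 0.1589 ≈ 3.016 μg/mL.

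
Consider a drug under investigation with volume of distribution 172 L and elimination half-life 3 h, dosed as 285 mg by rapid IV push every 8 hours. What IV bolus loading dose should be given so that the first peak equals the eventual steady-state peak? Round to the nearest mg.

f = (1/2)^(8/3) ≈ 0.157490; accumulation ratio R = 1/(1−f) ≈ 1.18693.
Loading dose to hit Cmax,ss on first dose: D_load = D_maint·R ≈ 285 × 1.18693 ≈ 338.28 mg.

338 mg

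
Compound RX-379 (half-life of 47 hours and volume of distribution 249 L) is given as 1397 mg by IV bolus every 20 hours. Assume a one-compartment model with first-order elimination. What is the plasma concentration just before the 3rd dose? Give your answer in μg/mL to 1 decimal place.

f = (1/2)^(τ/t½) = (1/2)^(20/47) ≈ 0.7446.
C₀ = D/Vd = 1397/249 ≈ 5.610 μg/mL.
Before the 3rd dose, 2 doses have been given. Superposition: Cmin = C₀·(f + f²).
≈ 5.610 × (0.7446 + 0.5544) ≈ 5.610 × 1.2990 ≈ 7.287 μg/mL.

7.3 μg/mL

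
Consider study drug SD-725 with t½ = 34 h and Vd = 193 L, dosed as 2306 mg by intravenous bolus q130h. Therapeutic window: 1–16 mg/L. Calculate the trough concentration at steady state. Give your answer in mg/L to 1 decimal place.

0.9 mg/L

τ/t½ = 130/34 ≈ 3.8235, so fraction remaining f = (1/2)^(130/34) ≈ 0.0706.
Each bolus raises the concentration by D/Vd = 2306/193 ≈ 11.948 mg/L.
Steady-state trough Cmin,ss = C₀·f/(1−f) ≈ 11.948 × 0.0706/0.9294 ≈ 0.908 mg/L.
Trough 0.9 mg/L vs MEC 1 mg/L: subtherapeutic.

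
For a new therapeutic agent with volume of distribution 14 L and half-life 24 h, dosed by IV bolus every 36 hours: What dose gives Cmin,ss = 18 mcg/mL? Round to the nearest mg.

461 mg

τ/t½ = 36/24 ≈ 1.5, so f = (1/2)^(36/24) ≈ 0.353553.
Cmin,ss = (D/Vd)·f/(1−f), so D = Cmin,ss·Vd·(1−f)/f.
D = 18 × 14 × (1−f)/f ≈ 18 × 14 × 1.82843 ≈ 460.76 mg.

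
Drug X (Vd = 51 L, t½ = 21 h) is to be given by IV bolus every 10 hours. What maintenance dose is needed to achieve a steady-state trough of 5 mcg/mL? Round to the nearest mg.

100 mg

τ/t½ = 10/21 ≈ 0.47619, so f = (1/2)^(10/21) ≈ 0.718873.
Cmin,ss = (D/Vd)·f/(1−f), so D = Cmin,ss·Vd·(1−f)/f.
D = 5 × 51 × (1−f)/f ≈ 5 × 51 × 0.39107 ≈ 99.72 mg.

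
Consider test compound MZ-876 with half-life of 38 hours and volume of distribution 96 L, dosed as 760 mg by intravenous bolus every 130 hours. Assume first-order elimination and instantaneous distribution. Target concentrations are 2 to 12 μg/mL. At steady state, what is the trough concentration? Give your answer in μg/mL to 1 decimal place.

0.8 μg/mL

τ/t½ = 130/38 ≈ 3.4211, so fraction remaining f = (1/2)^(130/38) ≈ 0.0934.
At steady state, accumulation factor R = 1/(1 − e^(−kτ)) ≈ 1.1030.
Single-dose peak C₀ = D/Vd = 760/96 ≈ 7.917 μg/mL.
Steady-state peak Cmax,ss = C₀·R ≈ 7.917 × 1.1030 ≈ 8.732 μg/mL.
Steady-state trough Cmin,ss = Cmax,ss·f ≈ 8.732 × 0.0934 ≈ 0.816 μg/mL.
Trough 0.8 μg/mL vs MEC 2 μg/mL: subtherapeutic.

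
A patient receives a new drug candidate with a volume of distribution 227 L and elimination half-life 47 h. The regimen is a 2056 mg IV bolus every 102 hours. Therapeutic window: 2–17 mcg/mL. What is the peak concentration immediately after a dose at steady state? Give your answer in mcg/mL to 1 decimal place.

τ/t½ = 102/47 ≈ 2.1702, so fraction remaining f = (1/2)^(102/47) ≈ 0.2222.
At steady state, accumulation factor R = 1/(1 − e^(−kτ)) ≈ 1.2857.
Single-dose peak C₀ = D/Vd = 2056/227 ≈ 9.057 mcg/mL.
Steady-state peak Cmax,ss = C₀·R ≈ 9.057 × 1.2857 ≈ 11.645 mcg/mL.
Peak 11.6 mcg/mL vs MTC 17 mcg/mL: below toxic threshold.

11.6 mcg/mL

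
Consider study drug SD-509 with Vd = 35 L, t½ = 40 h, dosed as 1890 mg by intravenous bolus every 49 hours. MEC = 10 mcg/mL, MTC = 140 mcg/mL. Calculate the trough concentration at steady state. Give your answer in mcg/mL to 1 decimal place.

τ/t½ = 49/40 ≈ 1.225, so fraction remaining f = (1/2)^(49/40) ≈ 0.4278.
Each bolus raises the concentration by D/Vd = 1890/35 ≈ 54.000 mcg/mL.
Steady-state trough Cmin,ss = C₀·f/(1−f) ≈ 54.000 × 0.4278/0.5722 ≈ 40.373 mcg/mL.
Trough 40.4 mcg/mL vs MEC 10 mcg/mL: adequate.

40.4 mcg/mL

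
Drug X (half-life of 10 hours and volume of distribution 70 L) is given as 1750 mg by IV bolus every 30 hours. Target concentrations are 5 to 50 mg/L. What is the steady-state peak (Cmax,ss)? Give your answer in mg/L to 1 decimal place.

τ = 30 h = 3 half-lives, so f = (1/2)^3 = 0.125.
Accumulation ratio R = 1/(1 − f) = 1/0.875 = 8/7.
Single-dose peak C₀ = D/Vd = 1750/70 = 25 mg/L.
Steady-state peak Cmax,ss = C₀·R = 25 × 8/7 ≈ 28.571 mg/L.
Peak 28.6 mg/L vs MTC 50 mg/L: below toxic threshold.

28.6 mg/L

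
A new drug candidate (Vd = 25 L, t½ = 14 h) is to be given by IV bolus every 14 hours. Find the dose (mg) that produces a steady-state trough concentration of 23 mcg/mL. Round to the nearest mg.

τ/t½ = 14/14 ≈ 1, so f = (1/2)^(14/14) ≈ 0.500000.
Cmin,ss = (D/Vd)·f/(1−f), so D = Cmin,ss·Vd·(1−f)/f.
D = 23 × 25 × (1−f)/f ≈ 23 × 25 × 1.00000 ≈ 575.00 mg.

575 mg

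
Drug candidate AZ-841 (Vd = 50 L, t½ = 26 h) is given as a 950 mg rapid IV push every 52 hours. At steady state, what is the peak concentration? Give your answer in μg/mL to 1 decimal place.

The dosing interval is 2 half-lives, so f = 2^(−2) = 0.25.
At steady state, R = 1/(1 − 0.25) = 4/3.
Single-dose peak C₀ = D/Vd = 950/50 = 19 μg/mL.
Steady-state peak Cmax,ss = C₀·R = 19 × 4/3 ≈ 25.333 μg/mL.

25.3 μg/mL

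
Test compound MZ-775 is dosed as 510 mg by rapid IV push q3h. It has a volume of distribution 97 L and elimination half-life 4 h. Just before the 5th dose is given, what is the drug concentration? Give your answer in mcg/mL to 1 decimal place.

6.7 mcg/mL

f = (1/2)^(τ/t½) = (1/2)^(3/4) ≈ 0.5946.
C₀ = D/Vd = 510/97 ≈ 5.258 mcg/mL.
Before the 5th dose, 4 doses have been given. Superposition: Cmin = C₀·(f + f² + … + f^4).
≈ 5.258 × (0.5946 + 0.3535 + 0.2102 + 0.1250) ≈ 5.258 × 1.2833 ≈ 6.748 mcg/mL.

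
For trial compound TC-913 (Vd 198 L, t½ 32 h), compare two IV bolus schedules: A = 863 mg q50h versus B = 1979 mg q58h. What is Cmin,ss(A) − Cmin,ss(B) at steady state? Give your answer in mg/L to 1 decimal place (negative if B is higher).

Regimen A: f = (1/2)^(50/32) ≈ 0.3386; Cmin,ss = (863/198)·f/(1−f) ≈ 2.231 mg/L.
Regimen B: f = (1/2)^(58/32) ≈ 0.2847; Cmin,ss = (1979/198)·f/(1−f) ≈ 3.978 mg/L.
Difference ≈ 2.231 − 3.978 ≈ -1.747 mg/L.

-1.7 mg/L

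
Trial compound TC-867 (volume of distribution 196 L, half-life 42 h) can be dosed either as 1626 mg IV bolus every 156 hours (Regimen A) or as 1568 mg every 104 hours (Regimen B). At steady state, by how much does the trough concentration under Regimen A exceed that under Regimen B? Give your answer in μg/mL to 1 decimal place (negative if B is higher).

Regimen A: f = (1/2)^(156/42) ≈ 0.0762; Cmin,ss = (1626/196)·f/(1−f) ≈ 0.684 μg/mL.
Regimen B: f = (1/2)^(104/42) ≈ 0.1797; Cmin,ss = (1568/196)·f/(1−f) ≈ 1.753 μg/mL.
Difference ≈ 0.684 − 1.753 ≈ -1.069 μg/mL.

-1.1 μg/mL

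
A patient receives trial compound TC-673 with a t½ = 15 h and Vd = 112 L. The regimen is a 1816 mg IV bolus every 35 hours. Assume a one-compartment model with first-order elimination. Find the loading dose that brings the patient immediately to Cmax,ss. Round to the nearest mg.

f = (1/2)^(35/15) ≈ 0.198425; accumulation ratio R = 1/(1−f) ≈ 1.24754.
Loading dose to hit Cmax,ss on first dose: D_load = D_maint·R ≈ 1816 × 1.24754 ≈ 2265.53 mg.

2266 mg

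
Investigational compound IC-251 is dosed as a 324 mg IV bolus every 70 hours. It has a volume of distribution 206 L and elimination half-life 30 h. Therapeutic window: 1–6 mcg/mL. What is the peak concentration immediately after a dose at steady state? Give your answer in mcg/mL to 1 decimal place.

2.0 mcg/mL

τ/t½ = 70/30 ≈ 2.3333, so fraction remaining f = (1/2)^(70/30) ≈ 0.1984.
Accumulation ratio R = 1/(1 − f) ≈ 1/0.8016 ≈ 1.2475.
Each bolus raises the concentration by D/Vd = 324/206 ≈ 1.573 mcg/mL.
Steady-state peak Cmax,ss = C₀·R ≈ 1.573 × 1.2475 ≈ 1.962 mcg/mL.
Peak 2.0 mcg/mL vs MTC 6 mcg/mL: below toxic threshold.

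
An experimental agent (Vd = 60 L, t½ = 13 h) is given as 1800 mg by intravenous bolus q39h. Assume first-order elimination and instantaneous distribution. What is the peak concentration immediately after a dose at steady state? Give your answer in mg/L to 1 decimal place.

τ = 39 h = 3 half-lives, so f = (1/2)^3 = 0.125.
Accumulation ratio R = 1/(1 − f) = 1/0.875 = 8/7.
Single-dose peak C₀ = D/Vd = 1800/60 = 30 mg/L.
Steady-state peak Cmax,ss = C₀·R = 30 × 8/7 ≈ 34.286 mg/L.

34.3 mg/L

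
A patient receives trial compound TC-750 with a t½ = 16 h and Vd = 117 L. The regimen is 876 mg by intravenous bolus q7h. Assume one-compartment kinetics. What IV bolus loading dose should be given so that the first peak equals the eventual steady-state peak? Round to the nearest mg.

3349 mg

f = (1/2)^(7/16) ≈ 0.738413; accumulation ratio R = 1/(1−f) ≈ 3.82282.
Loading dose to hit Cmax,ss on first dose: D_load = D_maint·R ≈ 876 × 3.82282 ≈ 3348.79 mg.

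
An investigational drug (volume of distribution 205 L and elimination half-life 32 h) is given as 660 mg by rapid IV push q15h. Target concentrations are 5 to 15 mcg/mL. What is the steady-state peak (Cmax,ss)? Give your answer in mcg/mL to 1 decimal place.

Over one 15-h interval, 15/32 ≈ 0.46875 half-lives elapse, leaving f ≈ 0.7226 of each dose.
At steady state, accumulation factor R = 1/(1 − e^(−kτ)) ≈ 3.6049.
Single-dose peak C₀ = D/Vd = 660/205 ≈ 3.220 mcg/mL.
Steady-state peak Cmax,ss = C₀·R ≈ 3.220 × 3.6049 ≈ 11.608 mcg/mL.
Peak 11.6 mcg/mL vs MTC 15 mcg/mL: below toxic threshold.

11.6 mcg/mL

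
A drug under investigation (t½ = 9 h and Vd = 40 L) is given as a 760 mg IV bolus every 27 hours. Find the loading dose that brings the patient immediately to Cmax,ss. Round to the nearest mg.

869 mg

f = (1/2)^(27/9) ≈ 0.125000; accumulation ratio R = 1/(1−f) ≈ 1.14286.
Loading dose to hit Cmax,ss on first dose: D_load = D_maint·R ≈ 760 × 1.14286 ≈ 868.57 mg.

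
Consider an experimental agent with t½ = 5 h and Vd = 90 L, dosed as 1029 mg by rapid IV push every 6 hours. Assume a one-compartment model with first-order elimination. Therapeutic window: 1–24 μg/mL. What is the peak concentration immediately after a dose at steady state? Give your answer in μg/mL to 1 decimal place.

Over one 6-h interval, 6/5 ≈ 1.2 half-lives elapse, leaving f ≈ 0.4353 of each dose.
At steady state, accumulation factor R = 1/(1 − e^(−kτ)) ≈ 1.7709.
Single-dose peak C₀ = D/Vd = 1029/90 ≈ 11.433 μg/mL.
Cmax,ss = C₀/(1 − f) ≈ 11.433/0.5647 ≈ 20.246 μg/mL.
Peak 20.2 μg/mL vs MTC 24 μg/mL: below toxic threshold.

20.2 μg/mL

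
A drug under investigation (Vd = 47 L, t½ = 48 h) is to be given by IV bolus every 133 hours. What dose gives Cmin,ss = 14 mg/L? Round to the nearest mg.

3833 mg

τ/t½ = 133/48 ≈ 2.7708, so f = (1/2)^(133/48) ≈ 0.146520.
Cmin,ss = (D/Vd)·f/(1−f), so D = Cmin,ss·Vd·(1−f)/f.
D = 14 × 47 × (1−f)/f ≈ 14 × 47 × 5.82501 ≈ 3832.86 mg.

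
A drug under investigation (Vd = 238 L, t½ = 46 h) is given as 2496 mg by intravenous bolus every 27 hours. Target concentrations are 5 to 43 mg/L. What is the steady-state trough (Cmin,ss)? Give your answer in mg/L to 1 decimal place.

Over one 27-h interval, 27/46 ≈ 0.58696 half-lives elapse, leaving f ≈ 0.6657 of each dose.
Accumulation ratio R = 1/(1 − f) ≈ 1/0.3343 ≈ 2.9913.
Single-dose peak C₀ = D/Vd = 2496/238 ≈ 10.487 mg/L.
Steady-state peak Cmax,ss = C₀·R ≈ 10.487 × 2.9913 ≈ 31.370 mg/L.
Steady-state trough Cmin,ss = Cmax,ss·f ≈ 31.370 × 0.6657 ≈ 20.883 mg/L.
Trough 20.9 mg/L vs MEC 5 mg/L: adequate.

20.9 mg/L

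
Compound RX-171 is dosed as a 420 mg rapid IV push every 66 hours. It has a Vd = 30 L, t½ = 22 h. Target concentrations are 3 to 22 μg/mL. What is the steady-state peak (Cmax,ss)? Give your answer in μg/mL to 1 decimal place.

16.0 μg/mL

The dosing interval is 3 half-lives, so f = 2^(−3) = 0.125.
At steady state, R = 1/(1 − 0.125) = 8/7.
Single-dose peak C₀ = D/Vd = 420/30 = 14 μg/mL.
Steady-state peak Cmax,ss = C₀·R = 14 × 8/7 ≈ 16.000 μg/mL.
Peak 16.0 μg/mL vs MTC 22 μg/mL: below toxic threshold.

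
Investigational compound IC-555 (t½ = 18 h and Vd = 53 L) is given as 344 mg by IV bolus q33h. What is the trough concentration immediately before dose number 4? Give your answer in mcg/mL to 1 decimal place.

f = (1/2)^(τ/t½) = (1/2)^(33/18) ≈ 0.2806.
C₀ = D/Vd = 344/53 ≈ 6.491 mcg/mL.
Before the 4th dose, 3 doses have been given. Superposition: Cmin = C₀·(f + f² + … + f^3).
≈ 6.491 × (0.2806 + 0.0787 + 0.0221) ≈ 6.491 × 0.3814 ≈ 2.476 mcg/mL.

2.5 mcg/mL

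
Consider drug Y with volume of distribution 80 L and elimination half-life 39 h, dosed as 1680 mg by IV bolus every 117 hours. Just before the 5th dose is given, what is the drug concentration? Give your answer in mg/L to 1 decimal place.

f = (1/2)^(τ/t½) = (1/2)^(117/39) ≈ 0.1250.
C₀ = D/Vd = 1680/80 ≈ 21.000 mg/L.
Before the 5th dose, 4 doses have been given. Superposition: Cmin = C₀·(f + f² + … + f^4).
≈ 21.000 × (0.1250 + 0.0156 + 0.0020 + 0.0002) ≈ 21.000 × 0.1428 ≈ 2.999 mg/L.

3.0 mg/L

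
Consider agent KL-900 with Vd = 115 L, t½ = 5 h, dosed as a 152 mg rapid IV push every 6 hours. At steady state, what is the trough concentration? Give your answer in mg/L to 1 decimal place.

1.0 mg/L

Over one 6-h interval, 6/5 ≈ 1.2 half-lives elapse, leaving f ≈ 0.4353 of each dose.
Single-dose peak C₀ = D/Vd = 152/115 ≈ 1.322 mg/L.
Steady-state trough Cmin,ss = C₀·f/(1−f) ≈ 1.322 × 0.4353/0.5647 ≈ 1.019 mg/L.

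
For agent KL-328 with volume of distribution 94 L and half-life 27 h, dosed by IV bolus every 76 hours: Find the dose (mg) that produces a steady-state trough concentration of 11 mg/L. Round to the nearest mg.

τ/t½ = 76/27 ≈ 2.8148, so f = (1/2)^(76/27) ≈ 0.142120.
Cmin,ss = (D/Vd)·f/(1−f), so D = Cmin,ss·Vd·(1−f)/f.
D = 11 × 94 × (1−f)/f ≈ 11 × 94 × 6.03631 ≈ 6241.54 mg.

6242 mg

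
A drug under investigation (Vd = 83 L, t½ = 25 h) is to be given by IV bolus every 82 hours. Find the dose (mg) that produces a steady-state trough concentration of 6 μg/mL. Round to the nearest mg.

τ/t½ = 82/25 ≈ 3.28, so f = (1/2)^(82/25) ≈ 0.102949.
Cmin,ss = (D/Vd)·f/(1−f), so D = Cmin,ss·Vd·(1−f)/f.
D = 6 × 83 × (1−f)/f ≈ 6 × 83 × 8.71355 ≈ 4339.35 mg.

4339 mg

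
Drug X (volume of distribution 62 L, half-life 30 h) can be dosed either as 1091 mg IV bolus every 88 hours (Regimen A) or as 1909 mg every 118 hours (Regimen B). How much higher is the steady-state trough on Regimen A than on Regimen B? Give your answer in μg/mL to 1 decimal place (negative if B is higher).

Regimen A: f = (1/2)^(88/30) ≈ 0.1309; Cmin,ss = (1091/62)·f/(1−f) ≈ 2.650 μg/mL.
Regimen B: f = (1/2)^(118/30) ≈ 0.0655; Cmin,ss = (1909/62)·f/(1−f) ≈ 2.158 μg/mL.
Difference ≈ 2.650 − 2.158 ≈ 0.492 μg/mL.

0.5 μg/mL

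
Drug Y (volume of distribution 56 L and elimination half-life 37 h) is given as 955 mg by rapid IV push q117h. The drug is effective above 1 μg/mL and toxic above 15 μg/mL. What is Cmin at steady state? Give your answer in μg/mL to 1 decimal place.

k = ln2/t½ = ln2/37 ≈ 0.018734 h⁻¹; fraction remaining f = e^(−kτ) = e^(−0.018734×117) ≈ 0.1117.
Each bolus raises the concentration by D/Vd = 955/56 ≈ 17.054 μg/mL.
Steady-state trough Cmin,ss = C₀·f/(1−f) ≈ 17.054 × 0.1117/0.8883 ≈ 2.144 μg/mL.
Trough 2.1 μg/mL vs MEC 1 μg/mL: adequate.

2.1 μg/mL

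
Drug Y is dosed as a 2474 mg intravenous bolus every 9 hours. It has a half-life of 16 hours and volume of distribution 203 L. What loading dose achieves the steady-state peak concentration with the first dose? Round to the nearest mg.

7662 mg

f = (1/2)^(9/16) ≈ 0.677128; accumulation ratio R = 1/(1−f) ≈ 3.09720.
Loading dose to hit Cmax,ss on first dose: D_load = D_maint·R ≈ 2474 × 3.09720 ≈ 7662.47 mg.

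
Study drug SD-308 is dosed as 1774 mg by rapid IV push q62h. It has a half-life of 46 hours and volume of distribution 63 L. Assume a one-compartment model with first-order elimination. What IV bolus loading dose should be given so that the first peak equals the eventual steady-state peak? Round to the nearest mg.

2922 mg

f = (1/2)^(62/46) ≈ 0.392884; accumulation ratio R = 1/(1−f) ≈ 1.64713.
Loading dose to hit Cmax,ss on first dose: D_load = D_maint·R ≈ 1774 × 1.64713 ≈ 2922.01 mg.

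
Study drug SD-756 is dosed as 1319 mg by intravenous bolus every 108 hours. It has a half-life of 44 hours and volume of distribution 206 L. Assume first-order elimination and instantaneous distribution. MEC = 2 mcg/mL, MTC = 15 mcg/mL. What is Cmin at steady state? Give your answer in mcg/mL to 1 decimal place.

1.4 mcg/mL

k = ln2/t½ = ln2/44 ≈ 0.015753 h⁻¹; fraction remaining f = e^(−kτ) = e^(−0.015753×108) ≈ 0.1824.
At steady state, accumulation factor R = 1/(1 − e^(−kτ)) ≈ 1.2231.
Each bolus raises the concentration by D/Vd = 1319/206 ≈ 6.403 mcg/mL.
Cmax,ss = C₀/(1 − f) ≈ 6.403/0.8176 ≈ 7.831 mcg/mL.
Steady-state trough Cmin,ss = Cmax,ss·f ≈ 7.831 × 0.1824 ≈ 1.428 mcg/mL.
Trough 1.4 mcg/mL vs MEC 2 mcg/mL: subtherapeutic.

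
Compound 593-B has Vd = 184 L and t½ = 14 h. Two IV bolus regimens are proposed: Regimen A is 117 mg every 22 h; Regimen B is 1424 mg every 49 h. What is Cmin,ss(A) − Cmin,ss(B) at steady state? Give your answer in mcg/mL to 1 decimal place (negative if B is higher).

Regimen A: f = (1/2)^(22/14) ≈ 0.3365; Cmin,ss = (117/184)·f/(1−f) ≈ 0.322 mcg/mL.
Regimen B: f = (1/2)^(49/14) ≈ 0.0884; Cmin,ss = (1424/184)·f/(1−f) ≈ 0.750 mcg/mL.
Difference ≈ 0.322 − 0.750 ≈ -0.428 mcg/mL.

-0.4 mcg/mL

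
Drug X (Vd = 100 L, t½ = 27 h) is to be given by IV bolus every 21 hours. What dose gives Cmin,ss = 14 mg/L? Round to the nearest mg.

1000 mg

τ/t½ = 21/27 ≈ 0.77778, so f = (1/2)^(21/27) ≈ 0.583265.
Cmin,ss = (D/Vd)·f/(1−f), so D = Cmin,ss·Vd·(1−f)/f.
D = 14 × 100 × (1−f)/f ≈ 14 × 100 × 0.71449 ≈ 1000.29 mg.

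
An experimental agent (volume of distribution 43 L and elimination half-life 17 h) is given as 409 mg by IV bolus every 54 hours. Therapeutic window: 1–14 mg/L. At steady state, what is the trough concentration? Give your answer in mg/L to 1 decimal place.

1.2 mg/L

τ/t½ = 54/17 ≈ 3.1765, so fraction remaining f = (1/2)^(54/17) ≈ 0.1106.
Each bolus raises the concentration by D/Vd = 409/43 ≈ 9.512 mg/L.
Steady-state trough Cmin,ss = C₀·f/(1−f) ≈ 9.512 × 0.1106/0.8894 ≈ 1.183 mg/L.
Trough 1.2 mg/L vs MEC 1 mg/L: adequate.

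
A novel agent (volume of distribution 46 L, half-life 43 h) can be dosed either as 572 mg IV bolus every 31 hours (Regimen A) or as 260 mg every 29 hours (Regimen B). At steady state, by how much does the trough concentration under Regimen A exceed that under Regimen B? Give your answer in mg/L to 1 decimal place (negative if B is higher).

Regimen A: f = (1/2)^(31/43) ≈ 0.6067; Cmin,ss = (572/46)·f/(1−f) ≈ 19.182 mg/L.
Regimen B: f = (1/2)^(29/43) ≈ 0.6266; Cmin,ss = (260/46)·f/(1−f) ≈ 9.485 mg/L.
Difference ≈ 19.182 − 9.485 ≈ 9.697 mg/L.

9.7 mg/L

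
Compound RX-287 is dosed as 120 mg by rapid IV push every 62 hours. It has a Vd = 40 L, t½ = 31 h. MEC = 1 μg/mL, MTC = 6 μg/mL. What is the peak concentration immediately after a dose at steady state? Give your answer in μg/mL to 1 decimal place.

The dosing interval is 2 half-lives, so f = 2^(−2) = 0.25.
At steady state, R = 1/(1 − 0.25) = 4/3.
Single-dose peak C₀ = D/Vd = 120/40 = 3 μg/mL.
Steady-state peak Cmax,ss = C₀·R = 3 × 4/3 ≈ 4.000 μg/mL.
Peak 4.0 μg/mL vs MTC 6 μg/mL: below toxic threshold.

4.0 μg/mL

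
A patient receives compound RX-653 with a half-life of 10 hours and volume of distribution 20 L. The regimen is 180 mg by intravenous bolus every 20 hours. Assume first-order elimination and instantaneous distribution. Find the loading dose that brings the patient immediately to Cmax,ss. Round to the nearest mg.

f = (1/2)^(20/10) ≈ 0.250000; accumulation ratio R = 1/(1−f) ≈ 1.33333.
Loading dose to hit Cmax,ss on first dose: D_load = D_maint·R ≈ 180 × 1.33333 ≈ 240.00 mg.

240 mg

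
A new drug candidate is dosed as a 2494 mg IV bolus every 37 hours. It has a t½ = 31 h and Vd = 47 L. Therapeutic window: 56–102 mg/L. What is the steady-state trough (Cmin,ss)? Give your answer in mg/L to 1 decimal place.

Over one 37-h interval, 37/31 ≈ 1.1935 half-lives elapse, leaving f ≈ 0.4372 of each dose.
Each bolus raises the concentration by D/Vd = 2494/47 ≈ 53.064 mg/L.
Steady-state trough Cmin,ss = C₀·f/(1−f) ≈ 53.064 × 0.4372/0.5628 ≈ 41.222 mg/L.
Trough 41.2 mg/L vs MEC 56 mg/L: subtherapeutic.

41.2 mg/L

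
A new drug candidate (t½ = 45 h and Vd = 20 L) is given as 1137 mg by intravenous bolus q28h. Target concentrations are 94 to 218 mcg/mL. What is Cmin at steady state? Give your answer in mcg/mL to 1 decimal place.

105.4 mcg/mL

τ/t½ = 28/45 ≈ 0.62222, so fraction remaining f = (1/2)^(28/45) ≈ 0.6497.
Accumulation ratio R = 1/(1 − f) ≈ 1/0.3503 ≈ 2.8547.
Each bolus raises the concentration by D/Vd = 1137/20 ≈ 56.850 mcg/mL.
Cmax,ss = C₀/(1 − f) ≈ 56.850/0.3503 ≈ 162.289 mcg/mL.
One interval later, Cmin,ss = Cmax,ss·e^(−kτ) ≈ 162.289 × 0.6497 ≈ 105.439 mcg/mL.
Trough 105.4 mcg/mL vs MEC 94 mcg/mL: adequate.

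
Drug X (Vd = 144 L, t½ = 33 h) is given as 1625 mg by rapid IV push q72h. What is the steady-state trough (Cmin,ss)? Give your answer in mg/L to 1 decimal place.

τ/t½ = 72/33 ≈ 2.1818, so fraction remaining f = (1/2)^(72/33) ≈ 0.2204.
Accumulation ratio R = 1/(1 − f) ≈ 1/0.7796 ≈ 1.2827.
Each bolus raises the concentration by D/Vd = 1625/144 ≈ 11.285 mg/L.
Cmax,ss = C₀/(1 − f) ≈ 11.285/0.7796 ≈ 14.475 mg/L.
One interval later, Cmin,ss = Cmax,ss·e^(−kτ) ≈ 14.475 × 0.2204 ≈ 3.190 mg/L.

3.2 mg/L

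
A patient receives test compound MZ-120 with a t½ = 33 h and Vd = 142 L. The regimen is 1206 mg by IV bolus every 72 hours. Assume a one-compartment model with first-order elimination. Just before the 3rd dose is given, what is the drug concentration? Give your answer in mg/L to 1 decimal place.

f = (1/2)^(τ/t½) = (1/2)^(72/33) ≈ 0.2204.
C₀ = D/Vd = 1206/142 ≈ 8.493 mg/L.
Before the 3rd dose, 2 doses have been given. Superposition: Cmin = C₀·(f + f²).
≈ 8.493 × (0.2204 + 0.0486) ≈ 8.493 × 0.2690 ≈ 2.285 mg/L.

2.3 mg/L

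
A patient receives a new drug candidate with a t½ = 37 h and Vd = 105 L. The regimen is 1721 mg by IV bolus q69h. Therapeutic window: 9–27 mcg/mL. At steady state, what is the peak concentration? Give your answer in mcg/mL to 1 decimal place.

Over one 69-h interval, 69/37 ≈ 1.8649 half-lives elapse, leaving f ≈ 0.2745 of each dose.
Accumulation ratio R = 1/(1 − f) ≈ 1/0.7255 ≈ 1.3784.
Each bolus raises the concentration by D/Vd = 1721/105 ≈ 16.390 mcg/mL.
Cmax,ss = C₀/(1 − f) ≈ 16.390/0.7255 ≈ 22.591 mcg/mL.
Peak 22.6 mcg/mL vs MTC 27 mcg/mL: below toxic threshold.

22.6 mcg/mL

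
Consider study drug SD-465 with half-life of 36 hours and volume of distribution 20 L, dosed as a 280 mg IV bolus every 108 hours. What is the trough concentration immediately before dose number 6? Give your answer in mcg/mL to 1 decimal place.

f = (1/2)^(τ/t½) = (1/2)^(108/36) ≈ 0.1250.
C₀ = D/Vd = 280/20 ≈ 14.000 mcg/mL.
Before the 6th dose, 5 doses have been given. Superposition: Cmin = C₀·(f + f² + … + f^5).
≈ 14.000 × (0.1250 + 0.0156 + 0.0020 + 0.0002 + 0.0000) ≈ 14.000 × 0.1428 ≈ 1.999 mcg/mL.

2.0 mcg/mL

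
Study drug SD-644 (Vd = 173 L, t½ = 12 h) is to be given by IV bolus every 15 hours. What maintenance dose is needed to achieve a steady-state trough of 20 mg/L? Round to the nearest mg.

τ/t½ = 15/12 ≈ 1.25, so f = (1/2)^(15/12) ≈ 0.420448.
Cmin,ss = (D/Vd)·f/(1−f), so D = Cmin,ss·Vd·(1−f)/f.
D = 20 × 173 × (1−f)/f ≈ 20 × 173 × 1.37842 ≈ 4769.33 mg.

4769 mg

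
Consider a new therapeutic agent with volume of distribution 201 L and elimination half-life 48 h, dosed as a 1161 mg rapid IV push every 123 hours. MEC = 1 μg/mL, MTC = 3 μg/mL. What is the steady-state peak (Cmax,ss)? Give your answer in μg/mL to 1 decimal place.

7.0 μg/mL

τ/t½ = 123/48 ≈ 2.5625, so fraction remaining f = (1/2)^(123/48) ≈ 0.1693.
Accumulation ratio R = 1/(1 − f) ≈ 1/0.8307 ≈ 1.2038.
Single-dose peak C₀ = D/Vd = 1161/201 ≈ 5.776 μg/mL.
Steady-state peak Cmax,ss = C₀·R ≈ 5.776 × 1.2038 ≈ 6.953 μg/mL.
Peak 7.0 μg/mL vs MTC 3 μg/mL: exceeds toxic threshold.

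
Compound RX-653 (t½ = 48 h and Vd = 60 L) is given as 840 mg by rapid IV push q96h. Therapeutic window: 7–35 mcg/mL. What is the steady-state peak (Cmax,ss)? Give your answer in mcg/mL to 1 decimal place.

18.7 mcg/mL

τ = 96 h = 2 half-lives, so f = (1/2)^2 = 0.25.
At steady state, R = 1/(1 − 0.25) = 4/3.
Single-dose peak C₀ = D/Vd = 840/60 = 14 mcg/mL.
Steady-state peak Cmax,ss = C₀·R = 14 × 4/3 ≈ 18.667 mcg/mL.
Peak 18.7 mcg/mL vs MTC 35 mcg/mL: below toxic threshold.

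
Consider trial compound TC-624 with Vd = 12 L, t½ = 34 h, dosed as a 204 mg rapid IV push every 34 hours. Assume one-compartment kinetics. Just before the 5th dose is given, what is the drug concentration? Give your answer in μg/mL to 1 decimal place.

f = (1/2)^(τ/t½) = (1/2)^(34/34) ≈ 0.5000.
C₀ = D/Vd = 204/12 ≈ 17.000 μg/mL.
Before the 5th dose, 4 doses have been given. Superposition: Cmin = C₀·(f + f² + … + f^4).
≈ 17.000 × (0.5000 + 0.2500 + 0.1250 + 0.0625) ≈ 17.000 × 0.9375 ≈ 15.938 μg/mL.

15.9 μg/mL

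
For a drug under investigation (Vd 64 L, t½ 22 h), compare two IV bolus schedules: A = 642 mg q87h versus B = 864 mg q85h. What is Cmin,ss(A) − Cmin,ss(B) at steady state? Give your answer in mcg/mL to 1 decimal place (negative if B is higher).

Regimen A: f = (1/2)^(87/22) ≈ 0.0645; Cmin,ss = (642/64)·f/(1−f) ≈ 0.692 mcg/mL.
Regimen B: f = (1/2)^(85/22) ≈ 0.0687; Cmin,ss = (864/64)·f/(1−f) ≈ 0.996 mcg/mL.
Difference ≈ 0.692 − 0.996 ≈ -0.304 mcg/mL.

-0.3 mcg/mL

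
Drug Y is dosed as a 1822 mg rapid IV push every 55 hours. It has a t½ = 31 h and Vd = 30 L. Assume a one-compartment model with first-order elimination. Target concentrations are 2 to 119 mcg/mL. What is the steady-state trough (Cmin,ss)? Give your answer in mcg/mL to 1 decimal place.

τ/t½ = 55/31 ≈ 1.7742, so fraction remaining f = (1/2)^(55/31) ≈ 0.2924.
Accumulation ratio R = 1/(1 − f) ≈ 1/0.7076 ≈ 1.4132.
Single-dose peak C₀ = D/Vd = 1822/30 ≈ 60.733 mcg/mL.
Cmax,ss = C₀/(1 − f) ≈ 60.733/0.7076 ≈ 85.830 mcg/mL.
One interval later, Cmin,ss = Cmax,ss·e^(−kτ) ≈ 85.830 × 0.2924 ≈ 25.097 mcg/mL.
Trough 25.1 mcg/mL vs MEC 2 mcg/mL: adequate.

25.1 mcg/mL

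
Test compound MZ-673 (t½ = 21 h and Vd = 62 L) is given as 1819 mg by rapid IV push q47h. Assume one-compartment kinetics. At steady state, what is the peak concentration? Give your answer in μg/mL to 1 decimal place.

37.2 μg/mL

Over one 47-h interval, 47/21 ≈ 2.2381 half-lives elapse, leaving f ≈ 0.2120 of each dose.
At steady state, accumulation factor R = 1/(1 − e^(−kτ)) ≈ 1.2690.
Single-dose peak C₀ = D/Vd = 1819/62 ≈ 29.339 μg/mL.
Cmax,ss = C₀/(1 − f) ≈ 29.339/0.7880 ≈ 37.232 μg/mL.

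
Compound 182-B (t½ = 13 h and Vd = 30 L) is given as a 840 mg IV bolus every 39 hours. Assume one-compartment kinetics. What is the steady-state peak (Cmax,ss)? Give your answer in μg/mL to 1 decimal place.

32.0 μg/mL

τ = 39 h = 3 half-lives, so f = (1/2)^3 = 0.125.
At steady state, R = 1/(1 − 0.125) = 8/7.
Single-dose peak C₀ = D/Vd = 840/30 = 28 μg/mL.
Steady-state peak Cmax,ss = C₀·R = 28 × 8/7 ≈ 32.000 μg/mL.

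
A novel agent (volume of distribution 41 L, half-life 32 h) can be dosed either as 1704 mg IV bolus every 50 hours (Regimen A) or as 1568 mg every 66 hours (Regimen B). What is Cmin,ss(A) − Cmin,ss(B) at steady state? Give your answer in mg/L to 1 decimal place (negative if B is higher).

9.2 mg/L

Regimen A: f = (1/2)^(50/32) ≈ 0.3386; Cmin,ss = (1704/41)·f/(1−f) ≈ 21.277 mg/L.
Regimen B: f = (1/2)^(66/32) ≈ 0.2394; Cmin,ss = (1568/41)·f/(1−f) ≈ 12.037 mg/L.
Difference ≈ 21.277 − 12.037 ≈ 9.240 mg/L.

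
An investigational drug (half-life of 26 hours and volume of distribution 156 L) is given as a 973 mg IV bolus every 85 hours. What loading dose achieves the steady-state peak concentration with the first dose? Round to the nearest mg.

f = (1/2)^(85/26) ≈ 0.103720; accumulation ratio R = 1/(1−f) ≈ 1.11572.
Loading dose to hit Cmax,ss on first dose: D_load = D_maint·R ≈ 973 × 1.11572 ≈ 1085.60 mg.

1086 mg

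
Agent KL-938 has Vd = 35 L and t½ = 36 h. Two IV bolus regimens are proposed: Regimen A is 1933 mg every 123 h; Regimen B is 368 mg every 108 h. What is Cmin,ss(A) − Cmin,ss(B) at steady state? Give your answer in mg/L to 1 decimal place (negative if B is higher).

4.2 mg/L

Regimen A: f = (1/2)^(123/36) ≈ 0.0936; Cmin,ss = (1933/35)·f/(1−f) ≈ 5.703 mg/L.
Regimen B: f = (1/2)^(108/36) ≈ 0.1250; Cmin,ss = (368/35)·f/(1−f) ≈ 1.502 mg/L.
Difference ≈ 5.703 − 1.502 ≈ 4.201 mg/L.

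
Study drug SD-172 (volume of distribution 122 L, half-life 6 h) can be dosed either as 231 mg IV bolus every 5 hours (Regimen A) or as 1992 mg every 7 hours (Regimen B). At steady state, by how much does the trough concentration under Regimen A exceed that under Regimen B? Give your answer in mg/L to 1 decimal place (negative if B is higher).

Regimen A: f = (1/2)^(5/6) ≈ 0.5612; Cmin,ss = (231/122)·f/(1−f) ≈ 2.422 mg/L.
Regimen B: f = (1/2)^(7/6) ≈ 0.4454; Cmin,ss = (1992/122)·f/(1−f) ≈ 13.113 mg/L.
Difference ≈ 2.422 − 13.113 ≈ -10.691 mg/L.

-10.7 mg/L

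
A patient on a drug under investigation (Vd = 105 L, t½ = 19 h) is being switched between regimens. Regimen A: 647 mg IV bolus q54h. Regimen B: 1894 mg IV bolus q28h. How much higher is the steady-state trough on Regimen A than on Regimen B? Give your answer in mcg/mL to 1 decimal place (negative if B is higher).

Regimen A: f = (1/2)^(54/19) ≈ 0.1395; Cmin,ss = (647/105)·f/(1−f) ≈ 0.999 mcg/mL.
Regimen B: f = (1/2)^(28/19) ≈ 0.3601; Cmin,ss = (1894/105)·f/(1−f) ≈ 10.151 mcg/mL.
Difference ≈ 0.999 − 10.151 ≈ -9.152 mcg/mL.

-9.2 mcg/mL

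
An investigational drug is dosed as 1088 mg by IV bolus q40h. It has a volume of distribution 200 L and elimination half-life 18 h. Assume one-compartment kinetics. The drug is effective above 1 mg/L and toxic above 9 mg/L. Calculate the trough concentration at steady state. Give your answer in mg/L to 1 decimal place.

τ/t½ = 40/18 ≈ 2.2222, so fraction remaining f = (1/2)^(40/18) ≈ 0.2143.
Accumulation ratio R = 1/(1 − f) ≈ 1/0.7857 ≈ 1.2728.
Each bolus raises the concentration by D/Vd = 1088/200 ≈ 5.440 mg/L.
Steady-state peak Cmax,ss = C₀·R ≈ 5.440 × 1.2728 ≈ 6.924 mg/L.
One interval later, Cmin,ss = Cmax,ss·e^(−kτ) ≈ 6.924 × 0.2143 ≈ 1.484 mg/L.
Trough 1.5 mg/L vs MEC 1 mg/L: adequate.

1.5 mg/L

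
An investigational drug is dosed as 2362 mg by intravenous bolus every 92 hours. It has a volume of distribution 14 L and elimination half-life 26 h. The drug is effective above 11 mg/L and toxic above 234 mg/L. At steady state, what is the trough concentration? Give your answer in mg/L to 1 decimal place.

15.9 mg/L

τ/t½ = 92/26 ≈ 3.5385, so fraction remaining f = (1/2)^(92/26) ≈ 0.0861.
Accumulation ratio R = 1/(1 − f) ≈ 1/0.9139 ≈ 1.0942.
Each bolus raises the concentration by D/Vd = 2362/14 ≈ 168.714 mg/L.
Steady-state peak Cmax,ss = C₀·R ≈ 168.714 × 1.0942 ≈ 184.607 mg/L.
Steady-state trough Cmin,ss = Cmax,ss·f ≈ 184.607 × 0.0861 ≈ 15.895 mg/L.
Trough 15.9 mg/L vs MEC 11 mg/L: adequate.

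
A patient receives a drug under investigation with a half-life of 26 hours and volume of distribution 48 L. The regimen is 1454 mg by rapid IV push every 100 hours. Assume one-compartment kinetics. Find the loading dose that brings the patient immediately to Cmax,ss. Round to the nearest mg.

f = (1/2)^(100/26) ≈ 0.069533; accumulation ratio R = 1/(1−f) ≈ 1.07473.
Loading dose to hit Cmax,ss on first dose: D_load = D_maint·R ≈ 1454 × 1.07473 ≈ 1562.66 mg.

1563 mg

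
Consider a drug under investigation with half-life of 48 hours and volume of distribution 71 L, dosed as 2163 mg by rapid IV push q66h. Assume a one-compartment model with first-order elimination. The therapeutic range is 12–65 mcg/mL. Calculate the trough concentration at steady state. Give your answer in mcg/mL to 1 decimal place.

19.1 mcg/mL

Over one 66-h interval, 66/48 ≈ 1.375 half-lives elapse, leaving f ≈ 0.3856 of each dose.
Single-dose peak C₀ = D/Vd = 2163/71 ≈ 30.465 mcg/mL.
Steady-state trough Cmin,ss = C₀·f/(1−f) ≈ 30.465 × 0.3856/0.6144 ≈ 19.120 mcg/mL.
Trough 19.1 mcg/mL vs MEC 12 mcg/mL: adequate.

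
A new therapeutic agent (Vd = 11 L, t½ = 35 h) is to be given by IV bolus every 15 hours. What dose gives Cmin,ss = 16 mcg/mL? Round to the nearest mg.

61 mg

τ/t½ = 15/35 ≈ 0.42857, so f = (1/2)^(15/35) ≈ 0.742997.
Cmin,ss = (D/Vd)·f/(1−f), so D = Cmin,ss·Vd·(1−f)/f.
D = 16 × 11 × (1−f)/f ≈ 16 × 11 × 0.34590 ≈ 60.88 mg.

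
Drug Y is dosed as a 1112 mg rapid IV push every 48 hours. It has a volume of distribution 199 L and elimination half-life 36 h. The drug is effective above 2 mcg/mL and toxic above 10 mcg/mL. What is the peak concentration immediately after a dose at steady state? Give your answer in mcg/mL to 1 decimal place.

Over one 48-h interval, 48/36 ≈ 1.3333 half-lives elapse, leaving f ≈ 0.3969 of each dose.
At steady state, accumulation factor R = 1/(1 − e^(−kτ)) ≈ 1.6581.
Each bolus raises the concentration by D/Vd = 1112/199 ≈ 5.588 mcg/mL.
Steady-state peak Cmax,ss = C₀·R ≈ 5.588 × 1.6581 ≈ 9.265 mcg/mL.
Peak 9.3 mcg/mL vs MTC 10 mcg/mL: below toxic threshold.

9.3 mcg/mL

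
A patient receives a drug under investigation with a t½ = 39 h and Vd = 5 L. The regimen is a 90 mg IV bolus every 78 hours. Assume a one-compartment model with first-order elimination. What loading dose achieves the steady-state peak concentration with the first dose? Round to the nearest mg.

120 mg

f = (1/2)^(78/39) ≈ 0.250000; accumulation ratio R = 1/(1−f) ≈ 1.33333.
Loading dose to hit Cmax,ss on first dose: D_load = D_maint·R ≈ 90 × 1.33333 ≈ 120.00 mg.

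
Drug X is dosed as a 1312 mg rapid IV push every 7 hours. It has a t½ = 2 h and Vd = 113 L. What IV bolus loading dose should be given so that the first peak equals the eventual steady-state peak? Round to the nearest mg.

1439 mg

f = (1/2)^(7/2) ≈ 0.088388; accumulation ratio R = 1/(1−f) ≈ 1.09696.
Loading dose to hit Cmax,ss on first dose: D_load = D_maint·R ≈ 1312 × 1.09696 ≈ 1439.21 mg.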